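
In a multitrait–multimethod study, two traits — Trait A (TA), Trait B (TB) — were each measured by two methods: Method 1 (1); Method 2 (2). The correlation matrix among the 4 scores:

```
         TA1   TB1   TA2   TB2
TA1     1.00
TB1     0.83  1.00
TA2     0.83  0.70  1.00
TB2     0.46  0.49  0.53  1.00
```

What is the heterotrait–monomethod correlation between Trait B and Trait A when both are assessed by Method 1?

Different traits, same method: r(TB1, TA1) = 0.83.

0.83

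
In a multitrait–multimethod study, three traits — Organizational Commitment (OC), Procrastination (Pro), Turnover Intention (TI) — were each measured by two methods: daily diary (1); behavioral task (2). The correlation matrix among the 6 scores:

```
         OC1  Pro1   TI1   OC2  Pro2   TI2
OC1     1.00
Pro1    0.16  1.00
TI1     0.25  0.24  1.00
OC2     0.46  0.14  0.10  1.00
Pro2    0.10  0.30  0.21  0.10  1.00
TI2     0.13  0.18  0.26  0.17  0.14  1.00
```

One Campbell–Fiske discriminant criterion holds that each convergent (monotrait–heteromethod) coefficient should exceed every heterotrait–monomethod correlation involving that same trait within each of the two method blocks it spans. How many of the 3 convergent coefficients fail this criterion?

0

Convergent coefficients and their comparison sets:
OC (methods 1·2): 0.46 vs {0.16, 0.10, 0.25, 0.17} → pass.
Pro (methods 1·2): 0.30 vs {0.16, 0.10, 0.24, 0.14} → pass.
TI (methods 1·2): 0.26 vs {0.25, 0.17, 0.24, 0.14} → pass.
0 of 3 fail.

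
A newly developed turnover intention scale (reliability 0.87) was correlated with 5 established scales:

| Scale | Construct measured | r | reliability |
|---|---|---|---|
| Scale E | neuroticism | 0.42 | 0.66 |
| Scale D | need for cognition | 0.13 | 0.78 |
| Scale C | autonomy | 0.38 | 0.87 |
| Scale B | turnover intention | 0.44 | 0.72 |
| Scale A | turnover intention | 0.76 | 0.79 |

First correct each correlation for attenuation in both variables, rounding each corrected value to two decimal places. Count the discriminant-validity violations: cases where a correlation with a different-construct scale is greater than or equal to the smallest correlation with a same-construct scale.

Disattenuated r (r / √(r_scale · r_new)):
  Scale E (disc): 0.42 / √(0.66·0.87) = 0.55
  Scale D (disc): 0.13 / √(0.78·0.87) = 0.16
  Scale C (disc): 0.38 / √(0.87·0.87) = 0.44
  Scale B (conv): 0.44 / √(0.72·0.87) = 0.56
  Scale A (conv): 0.76 / √(0.79·0.87) = 0.92
Smallest convergent = 0.56. Discriminant values: 0.55, 0.16, 0.44; count ≥ 0.56 → 0.

0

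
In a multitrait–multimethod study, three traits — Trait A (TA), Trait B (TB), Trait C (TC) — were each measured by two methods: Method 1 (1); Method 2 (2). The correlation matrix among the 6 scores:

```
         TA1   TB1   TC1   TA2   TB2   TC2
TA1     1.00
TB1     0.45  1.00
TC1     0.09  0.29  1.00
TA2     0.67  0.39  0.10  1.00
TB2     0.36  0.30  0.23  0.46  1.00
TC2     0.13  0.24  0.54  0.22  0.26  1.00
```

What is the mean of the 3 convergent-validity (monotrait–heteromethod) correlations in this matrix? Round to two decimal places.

Convergent values: 0.67, 0.30, 0.54; mean = 1.51/3 = 0.50.

0.50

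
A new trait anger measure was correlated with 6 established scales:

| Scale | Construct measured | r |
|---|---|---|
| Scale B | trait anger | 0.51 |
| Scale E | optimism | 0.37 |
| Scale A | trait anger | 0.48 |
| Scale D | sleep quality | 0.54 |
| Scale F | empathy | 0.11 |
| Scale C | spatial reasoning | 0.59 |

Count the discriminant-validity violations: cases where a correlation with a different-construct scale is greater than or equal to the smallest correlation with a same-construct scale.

Convergent (same construct = trait anger): Scale B, Scale A.
Smallest convergent = 0.48. Discriminant values: 0.37, 0.54, 0.11, 0.59; count ≥ 0.48 → 2.

2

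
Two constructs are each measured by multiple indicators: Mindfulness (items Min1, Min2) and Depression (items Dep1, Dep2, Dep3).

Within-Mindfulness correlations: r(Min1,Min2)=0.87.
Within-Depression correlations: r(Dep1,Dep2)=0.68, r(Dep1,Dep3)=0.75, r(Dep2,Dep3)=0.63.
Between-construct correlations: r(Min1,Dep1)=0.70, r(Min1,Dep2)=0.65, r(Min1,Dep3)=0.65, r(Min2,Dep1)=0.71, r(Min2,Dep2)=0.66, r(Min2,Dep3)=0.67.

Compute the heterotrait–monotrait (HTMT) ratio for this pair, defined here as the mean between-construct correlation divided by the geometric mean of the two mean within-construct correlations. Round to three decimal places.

0.871

Between-construct mean = 4.04/6 = 0.6733.
Mean within-Min = 0.87/1 = 0.8700; mean within-Dep = 2.06/3 = 0.6867.
Geometric mean = √(0.8700 × 0.6867) = 0.7729.
HTMT = 0.6733 / 0.7729 = 0.871.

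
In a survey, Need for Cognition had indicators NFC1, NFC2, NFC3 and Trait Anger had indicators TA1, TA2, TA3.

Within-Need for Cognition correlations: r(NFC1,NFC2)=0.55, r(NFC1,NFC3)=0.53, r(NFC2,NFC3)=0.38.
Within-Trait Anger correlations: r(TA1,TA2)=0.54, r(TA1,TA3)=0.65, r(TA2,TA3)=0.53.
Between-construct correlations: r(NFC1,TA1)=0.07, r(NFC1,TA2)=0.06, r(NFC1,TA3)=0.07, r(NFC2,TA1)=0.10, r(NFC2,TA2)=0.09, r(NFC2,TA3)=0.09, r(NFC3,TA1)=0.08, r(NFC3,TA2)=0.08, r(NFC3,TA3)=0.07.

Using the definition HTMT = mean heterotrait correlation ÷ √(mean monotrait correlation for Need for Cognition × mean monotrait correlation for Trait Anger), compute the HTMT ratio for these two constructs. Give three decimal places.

0.149

Mean heterotrait r = 0.71/9 = 0.0789.
Mean within-NFC = 1.46/3 = 0.4867; mean within-TA = 1.72/3 = 0.5733.
Geometric mean = √(0.4867 × 0.5733) = 0.5282.
HTMT = 0.0789 / 0.5282 = 0.149.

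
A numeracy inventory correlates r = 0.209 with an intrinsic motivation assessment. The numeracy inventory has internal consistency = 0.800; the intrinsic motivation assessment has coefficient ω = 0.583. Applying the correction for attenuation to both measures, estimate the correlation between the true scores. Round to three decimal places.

r_true = r_obs / √(r_xx · r_yy) = 0.209 / √(0.800 × 0.583) = 0.209 / √0.466400 = 0.209 / 0.6829 ≈ 0.306.

0.306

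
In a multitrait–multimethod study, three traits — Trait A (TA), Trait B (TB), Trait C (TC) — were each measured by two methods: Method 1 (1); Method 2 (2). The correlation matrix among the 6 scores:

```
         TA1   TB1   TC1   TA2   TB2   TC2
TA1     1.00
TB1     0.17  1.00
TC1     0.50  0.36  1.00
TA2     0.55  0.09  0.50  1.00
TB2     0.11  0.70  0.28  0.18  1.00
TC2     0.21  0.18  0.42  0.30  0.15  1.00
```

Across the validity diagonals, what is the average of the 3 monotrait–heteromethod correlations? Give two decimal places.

0.56

Convergent values: 0.55, 0.70, 0.42; mean = 1.67/3 = 0.56.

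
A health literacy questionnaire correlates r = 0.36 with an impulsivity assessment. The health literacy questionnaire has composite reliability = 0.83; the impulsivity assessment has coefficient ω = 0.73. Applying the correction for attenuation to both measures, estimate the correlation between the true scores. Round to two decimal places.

0.46

r_true = r_obs / √(r_xx · r_yy) = 0.36 / √(0.83 × 0.73) = 0.36 / √0.6059 = 0.36 / 0.7784 ≈ 0.46.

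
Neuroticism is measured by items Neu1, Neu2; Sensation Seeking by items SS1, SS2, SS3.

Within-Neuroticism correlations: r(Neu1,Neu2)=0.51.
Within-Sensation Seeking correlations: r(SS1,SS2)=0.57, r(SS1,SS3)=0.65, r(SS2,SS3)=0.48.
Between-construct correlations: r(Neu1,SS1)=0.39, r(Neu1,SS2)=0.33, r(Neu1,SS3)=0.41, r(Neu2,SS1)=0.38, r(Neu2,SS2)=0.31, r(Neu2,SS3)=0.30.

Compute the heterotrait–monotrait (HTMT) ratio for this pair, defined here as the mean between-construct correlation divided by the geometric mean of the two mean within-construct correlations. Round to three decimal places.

0.657

Mean heterotrait r = 2.12/6 = 0.3533.
Mean within-Neu = 0.51/1 = 0.5100; mean within-SS = 1.70/3 = 0.5667.
Geometric mean = √(0.5100 × 0.5667) = 0.5376.
HTMT = 0.3533 / 0.5376 = 0.657.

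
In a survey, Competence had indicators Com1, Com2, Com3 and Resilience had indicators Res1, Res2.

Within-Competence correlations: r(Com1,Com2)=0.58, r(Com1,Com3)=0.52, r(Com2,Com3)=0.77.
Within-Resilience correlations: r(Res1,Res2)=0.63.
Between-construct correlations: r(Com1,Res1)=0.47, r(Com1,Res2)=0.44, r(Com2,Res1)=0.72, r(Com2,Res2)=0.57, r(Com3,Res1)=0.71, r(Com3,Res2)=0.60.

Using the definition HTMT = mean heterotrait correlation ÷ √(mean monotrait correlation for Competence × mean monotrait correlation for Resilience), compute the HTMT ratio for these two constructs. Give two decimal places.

0.93

Between-construct mean = 3.51/6 = 0.5850.
Mean within-Com = 1.87/3 = 0.6233; mean within-Res = 0.63/1 = 0.6300.
Geometric mean = √(0.6233 × 0.6300) = 0.6266.
HTMT = 0.5850 / 0.6266 = 0.93.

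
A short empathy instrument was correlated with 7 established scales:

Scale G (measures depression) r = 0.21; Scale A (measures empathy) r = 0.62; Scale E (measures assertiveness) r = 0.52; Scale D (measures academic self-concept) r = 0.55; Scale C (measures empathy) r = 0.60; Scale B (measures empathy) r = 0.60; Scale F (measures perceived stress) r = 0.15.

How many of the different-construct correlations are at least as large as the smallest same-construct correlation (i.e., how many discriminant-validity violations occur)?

0

Convergent (same construct = empathy): Scale A, Scale C, Scale B.
Smallest convergent = 0.60. Discriminant values: 0.21, 0.52, 0.55, 0.15; count ≥ 0.60 → 0.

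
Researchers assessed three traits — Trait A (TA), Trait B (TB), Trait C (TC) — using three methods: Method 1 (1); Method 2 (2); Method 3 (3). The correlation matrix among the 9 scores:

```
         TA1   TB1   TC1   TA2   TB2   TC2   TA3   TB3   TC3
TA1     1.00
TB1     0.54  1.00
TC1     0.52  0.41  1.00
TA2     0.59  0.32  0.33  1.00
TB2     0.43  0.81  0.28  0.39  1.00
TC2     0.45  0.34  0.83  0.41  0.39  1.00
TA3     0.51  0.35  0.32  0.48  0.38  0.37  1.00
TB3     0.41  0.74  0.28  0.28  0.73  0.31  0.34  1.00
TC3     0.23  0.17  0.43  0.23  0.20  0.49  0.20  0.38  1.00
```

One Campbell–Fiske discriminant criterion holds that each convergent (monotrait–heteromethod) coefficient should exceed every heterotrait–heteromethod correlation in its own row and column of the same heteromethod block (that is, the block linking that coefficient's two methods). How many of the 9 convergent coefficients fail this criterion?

Each convergent coefficient versus the relevant comparison correlations:
TA (methods 1·2): 0.59 vs {0.43, 0.32, 0.45, 0.33} → pass.
TA (methods 1·3): 0.51 vs {0.41, 0.35, 0.23, 0.32} → pass.
TA (methods 2·3): 0.48 vs {0.28, 0.38, 0.23, 0.37} → pass.
TB (methods 1·2): 0.81 vs {0.32, 0.43, 0.34, 0.28} → pass.
TB (methods 1·3): 0.74 vs {0.35, 0.41, 0.17, 0.28} → pass.
TB (methods 2·3): 0.73 vs {0.38, 0.28, 0.20, 0.31} → pass.
TC (methods 1·2): 0.83 vs {0.33, 0.45, 0.28, 0.34} → pass.
TC (methods 1·3): 0.43 vs {0.32, 0.23, 0.28, 0.17} → pass.
TC (methods 2·3): 0.49 vs {0.37, 0.23, 0.31, 0.20} → pass.
0 of 9 fail.

0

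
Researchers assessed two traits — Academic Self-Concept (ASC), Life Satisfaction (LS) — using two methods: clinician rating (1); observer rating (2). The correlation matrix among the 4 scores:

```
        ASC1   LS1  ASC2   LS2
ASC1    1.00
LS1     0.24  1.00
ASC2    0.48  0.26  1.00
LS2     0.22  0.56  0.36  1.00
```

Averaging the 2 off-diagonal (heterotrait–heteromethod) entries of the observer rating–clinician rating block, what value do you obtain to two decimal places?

HTHM values (method 2 × method 1): 0.26, 0.22; mean = 0.48/2 = 0.24.

0.24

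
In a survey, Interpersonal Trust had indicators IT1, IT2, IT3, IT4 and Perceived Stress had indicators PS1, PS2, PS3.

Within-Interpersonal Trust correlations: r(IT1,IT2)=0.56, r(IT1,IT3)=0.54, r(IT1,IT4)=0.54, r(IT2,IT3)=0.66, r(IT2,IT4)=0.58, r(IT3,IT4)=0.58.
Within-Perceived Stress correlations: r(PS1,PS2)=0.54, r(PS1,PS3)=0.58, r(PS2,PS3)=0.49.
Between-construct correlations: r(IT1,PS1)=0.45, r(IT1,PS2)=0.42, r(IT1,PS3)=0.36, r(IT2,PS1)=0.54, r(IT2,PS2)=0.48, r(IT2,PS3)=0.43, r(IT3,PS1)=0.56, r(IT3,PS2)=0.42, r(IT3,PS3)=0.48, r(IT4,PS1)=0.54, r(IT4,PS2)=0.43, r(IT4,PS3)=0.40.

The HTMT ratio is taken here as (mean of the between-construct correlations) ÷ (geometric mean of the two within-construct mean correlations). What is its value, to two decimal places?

0.83

Mean heterotrait r = 5.51/12 = 0.4592.
Mean within-IT = 3.46/6 = 0.5767; mean within-PS = 1.61/3 = 0.5367.
Geometric mean = √(0.5767 × 0.5367) = 0.5563.
HTMT = 0.4592 / 0.5563 = 0.83.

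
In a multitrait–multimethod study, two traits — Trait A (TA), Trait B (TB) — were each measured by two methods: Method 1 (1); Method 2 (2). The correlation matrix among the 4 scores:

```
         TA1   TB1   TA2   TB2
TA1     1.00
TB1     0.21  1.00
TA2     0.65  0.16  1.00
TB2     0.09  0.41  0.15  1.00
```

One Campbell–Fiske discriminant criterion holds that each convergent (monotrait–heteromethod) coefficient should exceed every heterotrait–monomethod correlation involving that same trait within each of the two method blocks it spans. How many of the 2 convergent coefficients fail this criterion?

Convergent coefficients and their comparison sets:
TA (methods 1·2): 0.65 vs {0.21, 0.15} → pass.
TB (methods 1·2): 0.41 vs {0.21, 0.15} → pass.
0 of 2 fail.

0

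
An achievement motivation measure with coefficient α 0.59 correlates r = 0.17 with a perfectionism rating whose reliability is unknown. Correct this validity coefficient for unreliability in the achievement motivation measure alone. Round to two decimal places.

0.22

Single correction: r_c = r_obs / √r_xx = 0.17 / √0.59 = 0.17 / 0.7681 ≈ 0.22.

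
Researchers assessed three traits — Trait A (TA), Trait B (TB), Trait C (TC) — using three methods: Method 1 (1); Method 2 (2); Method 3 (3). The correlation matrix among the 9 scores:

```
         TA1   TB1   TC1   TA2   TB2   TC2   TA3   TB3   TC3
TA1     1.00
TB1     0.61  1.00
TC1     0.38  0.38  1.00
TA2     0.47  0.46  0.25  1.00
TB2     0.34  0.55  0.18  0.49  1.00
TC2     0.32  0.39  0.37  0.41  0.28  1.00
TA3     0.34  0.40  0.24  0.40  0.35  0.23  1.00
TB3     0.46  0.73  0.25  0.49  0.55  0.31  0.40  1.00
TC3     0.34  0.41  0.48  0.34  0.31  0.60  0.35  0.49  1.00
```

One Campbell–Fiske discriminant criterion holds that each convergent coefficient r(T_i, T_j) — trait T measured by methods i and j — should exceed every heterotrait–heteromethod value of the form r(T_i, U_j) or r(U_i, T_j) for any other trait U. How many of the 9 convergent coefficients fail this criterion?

3

Checking each validity diagonal entry against its comparison values:
TA (methods 1·2): 0.47 vs {0.34, 0.46, 0.32, 0.25} → pass.
TA (methods 1·3): 0.34 vs {0.46, 0.40, 0.34, 0.24} → fail.
TA (methods 2·3): 0.40 vs {0.49, 0.35, 0.34, 0.23} → fail.
TB (methods 1·2): 0.55 vs {0.46, 0.34, 0.39, 0.18} → pass.
TB (methods 1·3): 0.73 vs {0.40, 0.46, 0.41, 0.25} → pass.
TB (methods 2·3): 0.55 vs {0.35, 0.49, 0.31, 0.31} → pass.
TC (methods 1·2): 0.37 vs {0.25, 0.32, 0.18, 0.39} → fail.
TC (methods 1·3): 0.48 vs {0.24, 0.34, 0.25, 0.41} → pass.
TC (methods 2·3): 0.60 vs {0.23, 0.34, 0.31, 0.31} → pass.
3 of 9 fail.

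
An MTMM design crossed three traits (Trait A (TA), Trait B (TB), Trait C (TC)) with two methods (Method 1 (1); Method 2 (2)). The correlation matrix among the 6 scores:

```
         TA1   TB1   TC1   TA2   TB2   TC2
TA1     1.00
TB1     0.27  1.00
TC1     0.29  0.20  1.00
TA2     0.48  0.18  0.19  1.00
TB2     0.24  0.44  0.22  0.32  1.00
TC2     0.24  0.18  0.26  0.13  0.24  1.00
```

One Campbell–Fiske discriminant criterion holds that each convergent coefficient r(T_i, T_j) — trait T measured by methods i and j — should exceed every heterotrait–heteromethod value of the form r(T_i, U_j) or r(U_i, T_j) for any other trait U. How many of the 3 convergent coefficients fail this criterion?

0

Each convergent coefficient versus the relevant comparison correlations:
TA (methods 1·2): 0.48 vs {0.24, 0.18, 0.24, 0.19} → pass.
TB (methods 1·2): 0.44 vs {0.18, 0.24, 0.18, 0.22} → pass.
TC (methods 1·2): 0.26 vs {0.19, 0.24, 0.22, 0.18} → pass.
0 of 3 fail.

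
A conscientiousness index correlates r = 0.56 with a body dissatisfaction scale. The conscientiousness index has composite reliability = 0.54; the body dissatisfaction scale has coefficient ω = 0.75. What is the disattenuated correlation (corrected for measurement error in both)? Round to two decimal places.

0.88

r_true = r_obs / √(r_xx · r_yy) = 0.56 / √(0.54 × 0.75) = 0.56 / √0.4050 = 0.56 / 0.6364 ≈ 0.88.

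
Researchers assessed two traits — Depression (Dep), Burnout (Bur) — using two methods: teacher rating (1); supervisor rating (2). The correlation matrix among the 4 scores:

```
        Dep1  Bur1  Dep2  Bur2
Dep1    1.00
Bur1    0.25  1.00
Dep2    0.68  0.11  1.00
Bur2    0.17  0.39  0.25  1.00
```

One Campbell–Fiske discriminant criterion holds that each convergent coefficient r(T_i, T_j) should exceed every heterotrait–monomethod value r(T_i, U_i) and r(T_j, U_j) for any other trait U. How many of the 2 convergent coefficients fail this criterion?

Convergent coefficients and their comparison sets:
Dep (methods 1·2): 0.68 vs {0.25, 0.25} → pass.
Bur (methods 1·2): 0.39 vs {0.25, 0.25} → pass.
0 of 2 fail.

0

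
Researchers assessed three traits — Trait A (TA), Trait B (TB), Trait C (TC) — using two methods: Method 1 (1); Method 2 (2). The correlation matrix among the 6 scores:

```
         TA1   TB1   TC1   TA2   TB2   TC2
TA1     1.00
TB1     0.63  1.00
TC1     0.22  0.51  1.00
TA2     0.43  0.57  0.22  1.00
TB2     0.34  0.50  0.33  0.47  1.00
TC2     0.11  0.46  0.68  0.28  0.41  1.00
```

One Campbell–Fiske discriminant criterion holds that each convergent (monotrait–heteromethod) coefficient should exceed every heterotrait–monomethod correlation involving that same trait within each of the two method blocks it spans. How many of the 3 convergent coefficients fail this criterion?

Each convergent coefficient versus the relevant comparison correlations:
TA (methods 1·2): 0.43 vs {0.63, 0.47, 0.22, 0.28} → fail.
TB (methods 1·2): 0.50 vs {0.63, 0.47, 0.51, 0.41} → fail.
TC (methods 1·2): 0.68 vs {0.22, 0.28, 0.51, 0.41} → pass.
2 of 3 fail.

2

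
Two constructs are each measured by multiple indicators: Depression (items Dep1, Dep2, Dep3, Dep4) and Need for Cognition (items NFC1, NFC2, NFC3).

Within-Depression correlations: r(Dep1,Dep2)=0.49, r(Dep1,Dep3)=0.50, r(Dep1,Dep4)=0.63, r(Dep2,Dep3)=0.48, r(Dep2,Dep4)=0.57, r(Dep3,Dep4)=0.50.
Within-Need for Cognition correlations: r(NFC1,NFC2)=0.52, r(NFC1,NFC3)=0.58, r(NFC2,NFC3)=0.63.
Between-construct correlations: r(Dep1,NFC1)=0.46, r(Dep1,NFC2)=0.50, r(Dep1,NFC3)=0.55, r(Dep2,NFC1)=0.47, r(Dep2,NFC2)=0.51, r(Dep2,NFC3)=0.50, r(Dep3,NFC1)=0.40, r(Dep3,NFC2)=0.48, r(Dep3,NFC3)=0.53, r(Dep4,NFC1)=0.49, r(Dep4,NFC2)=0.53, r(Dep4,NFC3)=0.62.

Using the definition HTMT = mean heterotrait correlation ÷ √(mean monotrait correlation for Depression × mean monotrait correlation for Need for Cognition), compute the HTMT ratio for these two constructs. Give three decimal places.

Mean between = 6.04/12 = 0.5033.
Mean within-Dep = 3.17/6 = 0.5283; mean within-NFC = 1.73/3 = 0.5767.
Geometric mean = √(0.5283 × 0.5767) = 0.5520.
HTMT = 0.5033 / 0.5520 = 0.912.

0.912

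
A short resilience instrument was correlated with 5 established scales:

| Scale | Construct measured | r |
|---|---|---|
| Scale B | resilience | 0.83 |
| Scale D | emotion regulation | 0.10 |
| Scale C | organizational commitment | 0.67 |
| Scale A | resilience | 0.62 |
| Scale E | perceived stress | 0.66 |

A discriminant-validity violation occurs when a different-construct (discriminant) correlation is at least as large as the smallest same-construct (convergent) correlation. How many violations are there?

Convergent (same construct = resilience): Scale B, Scale A.
Smallest convergent = 0.62. Discriminant values: 0.10, 0.67, 0.66; count ≥ 0.62 → 2.

2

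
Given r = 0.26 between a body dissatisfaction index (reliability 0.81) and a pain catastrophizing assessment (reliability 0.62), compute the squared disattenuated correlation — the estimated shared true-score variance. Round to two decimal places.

0.13

Disattenuated r = 0.26 / √(0.81 × 0.62) = 0.26 / 0.7087 = 0.3669.
Shared true-score variance = 0.3669² = 0.1346 ≈ 0.13.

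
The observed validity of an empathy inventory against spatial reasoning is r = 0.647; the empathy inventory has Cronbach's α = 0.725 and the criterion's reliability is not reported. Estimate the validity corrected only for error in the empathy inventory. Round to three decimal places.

Single correction: r_c = r_obs / √r_xx = 0.647 / √0.725 = 0.647 / 0.8515 ≈ 0.760.

0.760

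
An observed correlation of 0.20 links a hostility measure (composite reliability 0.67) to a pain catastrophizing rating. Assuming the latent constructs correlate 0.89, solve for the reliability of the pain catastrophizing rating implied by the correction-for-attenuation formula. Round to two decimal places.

0.08

r_true = r_obs / √(r_xx · r_yy) ⇒ 0.89 = 0.20 / √(0.67 · r_yy).
√(0.67 · r_yy) = 0.20 / 0.89 = 0.2247; 0.67 · r_yy = 0.0505; r_yy = 0.0505 / 0.67 ≈ 0.08.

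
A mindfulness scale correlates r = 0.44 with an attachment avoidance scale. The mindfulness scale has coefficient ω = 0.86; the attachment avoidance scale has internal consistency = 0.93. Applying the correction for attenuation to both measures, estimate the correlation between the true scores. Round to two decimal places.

0.49

r_true = r_obs / √(r_xx · r_yy) = 0.44 / √(0.86 × 0.93) = 0.44 / √0.7998 = 0.44 / 0.8943 ≈ 0.49.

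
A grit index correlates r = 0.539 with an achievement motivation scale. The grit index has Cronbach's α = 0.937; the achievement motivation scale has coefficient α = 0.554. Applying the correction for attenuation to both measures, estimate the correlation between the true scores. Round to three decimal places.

r_true = r_obs / √(r_xx · r_yy) = 0.539 / √(0.937 × 0.554) = 0.539 / √0.519098 = 0.539 / 0.7205 ≈ 0.748.

0.748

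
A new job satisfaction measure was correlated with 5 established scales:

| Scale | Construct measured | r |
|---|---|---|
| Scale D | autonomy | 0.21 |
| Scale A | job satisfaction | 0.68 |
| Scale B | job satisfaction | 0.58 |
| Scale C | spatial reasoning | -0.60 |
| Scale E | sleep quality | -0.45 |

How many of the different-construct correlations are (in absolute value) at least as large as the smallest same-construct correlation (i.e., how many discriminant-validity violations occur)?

1

Convergent (same construct = job satisfaction): Scale A, Scale B.
Smallest convergent = 0.58. Discriminant |r|: 0.21, 0.60, 0.45; count ≥ 0.58 → 1.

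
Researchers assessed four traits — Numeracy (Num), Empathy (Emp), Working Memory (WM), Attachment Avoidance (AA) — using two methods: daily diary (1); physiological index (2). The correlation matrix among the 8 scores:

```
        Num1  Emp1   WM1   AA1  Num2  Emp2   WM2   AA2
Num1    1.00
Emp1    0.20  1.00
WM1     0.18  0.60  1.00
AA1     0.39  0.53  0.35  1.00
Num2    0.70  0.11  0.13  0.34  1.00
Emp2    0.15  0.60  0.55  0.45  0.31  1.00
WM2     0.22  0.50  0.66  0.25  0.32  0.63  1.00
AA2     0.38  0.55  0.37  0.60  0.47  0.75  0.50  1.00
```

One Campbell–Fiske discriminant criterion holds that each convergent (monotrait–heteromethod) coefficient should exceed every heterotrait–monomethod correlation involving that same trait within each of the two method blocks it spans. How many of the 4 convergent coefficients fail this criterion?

2

Each convergent coefficient versus the relevant comparison correlations:
Num (methods 1·2): 0.70 vs {0.20, 0.31, 0.18, 0.32, 0.39, 0.47} → pass.
Emp (methods 1·2): 0.60 vs {0.20, 0.31, 0.60, 0.63, 0.53, 0.75} → fail.
WM (methods 1·2): 0.66 vs {0.18, 0.32, 0.60, 0.63, 0.35, 0.50} → pass.
AA (methods 1·2): 0.60 vs {0.39, 0.47, 0.53, 0.75, 0.35, 0.50} → fail.
2 of 4 fail.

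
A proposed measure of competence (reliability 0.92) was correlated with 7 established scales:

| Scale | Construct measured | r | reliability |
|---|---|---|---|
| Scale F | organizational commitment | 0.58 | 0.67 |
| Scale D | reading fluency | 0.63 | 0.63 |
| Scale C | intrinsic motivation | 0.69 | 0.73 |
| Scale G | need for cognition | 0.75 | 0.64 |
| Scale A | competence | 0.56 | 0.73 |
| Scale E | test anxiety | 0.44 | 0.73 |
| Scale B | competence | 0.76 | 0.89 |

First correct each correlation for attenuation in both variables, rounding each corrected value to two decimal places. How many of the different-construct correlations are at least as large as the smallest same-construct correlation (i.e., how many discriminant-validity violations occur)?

Disattenuated r (r / √(r_scale · r_new)):
  Scale F (disc): 0.58 / √(0.67·0.92) = 0.74
  Scale D (disc): 0.63 / √(0.63·0.92) = 0.83
  Scale C (disc): 0.69 / √(0.73·0.92) = 0.84
  Scale G (disc): 0.75 / √(0.64·0.92) = 0.98
  Scale A (conv): 0.56 / √(0.73·0.92) = 0.68
  Scale E (disc): 0.44 / √(0.73·0.92) = 0.54
  Scale B (conv): 0.76 / √(0.89·0.92) = 0.84
Smallest convergent = 0.68. Discriminant values: 0.74, 0.83, 0.84, 0.98, 0.54; count ≥ 0.68 → 4.

4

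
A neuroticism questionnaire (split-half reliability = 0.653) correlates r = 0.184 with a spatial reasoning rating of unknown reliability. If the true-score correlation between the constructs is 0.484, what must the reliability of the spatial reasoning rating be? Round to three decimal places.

0.221

r_true = r_obs / √(r_xx · r_yy) ⇒ 0.484 = 0.184 / √(0.653 · r_yy).
√(0.653 · r_yy) = 0.184 / 0.484 = 0.3802; 0.653 · r_yy = 0.1446; r_yy = 0.1446 / 0.653 ≈ 0.221.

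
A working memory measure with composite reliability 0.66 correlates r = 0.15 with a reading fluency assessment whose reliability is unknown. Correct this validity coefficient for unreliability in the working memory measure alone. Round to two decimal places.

0.18

Single correction: r_c = r_obs / √r_xx = 0.15 / √0.66 = 0.15 / 0.8124 ≈ 0.18.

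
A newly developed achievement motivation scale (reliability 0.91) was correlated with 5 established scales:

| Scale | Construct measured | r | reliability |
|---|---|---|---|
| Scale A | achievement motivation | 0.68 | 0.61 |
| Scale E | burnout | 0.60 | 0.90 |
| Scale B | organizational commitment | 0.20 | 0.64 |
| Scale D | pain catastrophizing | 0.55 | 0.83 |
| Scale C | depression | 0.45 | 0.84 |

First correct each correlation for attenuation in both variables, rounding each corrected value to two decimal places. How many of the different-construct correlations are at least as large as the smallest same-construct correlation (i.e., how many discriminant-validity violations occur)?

0

Disattenuated r (r / √(r_scale · r_new)):
  Scale A (conv): 0.68 / √(0.61·0.91) = 0.91
  Scale E (disc): 0.60 / √(0.90·0.91) = 0.66
  Scale B (disc): 0.20 / √(0.64·0.91) = 0.26
  Scale D (disc): 0.55 / √(0.83·0.91) = 0.63
  Scale C (disc): 0.45 / √(0.84·0.91) = 0.51
Smallest convergent = 0.91. Discriminant values: 0.66, 0.26, 0.63, 0.51; count ≥ 0.91 → 0.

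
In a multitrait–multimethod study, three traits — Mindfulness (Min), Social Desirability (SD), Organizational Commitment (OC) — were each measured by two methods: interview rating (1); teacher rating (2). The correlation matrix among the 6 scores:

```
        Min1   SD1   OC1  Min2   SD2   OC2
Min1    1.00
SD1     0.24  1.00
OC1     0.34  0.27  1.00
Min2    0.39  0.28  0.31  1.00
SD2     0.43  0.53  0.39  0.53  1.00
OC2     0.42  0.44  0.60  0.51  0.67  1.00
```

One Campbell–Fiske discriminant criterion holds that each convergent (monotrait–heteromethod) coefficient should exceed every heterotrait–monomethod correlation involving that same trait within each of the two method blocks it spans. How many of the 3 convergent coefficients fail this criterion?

3

Checking each validity diagonal entry against its comparison values:
Min (methods 1·2): 0.39 vs {0.24, 0.53, 0.34, 0.51} → fail.
SD (methods 1·2): 0.53 vs {0.24, 0.53, 0.27, 0.67} → fail.
OC (methods 1·2): 0.60 vs {0.34, 0.51, 0.27, 0.67} → fail.
3 of 3 fail.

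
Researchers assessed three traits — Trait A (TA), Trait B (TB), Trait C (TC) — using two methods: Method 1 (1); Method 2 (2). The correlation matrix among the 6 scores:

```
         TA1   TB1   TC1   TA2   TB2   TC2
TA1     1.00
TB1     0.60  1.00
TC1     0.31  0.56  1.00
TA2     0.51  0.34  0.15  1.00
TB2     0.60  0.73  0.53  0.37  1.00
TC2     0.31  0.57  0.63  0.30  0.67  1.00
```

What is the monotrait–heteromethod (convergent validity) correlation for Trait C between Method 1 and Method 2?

0.63

Same trait (TC), different methods: r(TC1, TC2) = 0.63.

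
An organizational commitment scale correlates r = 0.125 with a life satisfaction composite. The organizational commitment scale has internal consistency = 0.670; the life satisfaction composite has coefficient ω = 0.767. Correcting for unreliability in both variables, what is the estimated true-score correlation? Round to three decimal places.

0.174

r_true = r_obs / √(r_xx · r_yy) = 0.125 / √(0.670 × 0.767) = 0.125 / √0.513890 = 0.125 / 0.7169 ≈ 0.174.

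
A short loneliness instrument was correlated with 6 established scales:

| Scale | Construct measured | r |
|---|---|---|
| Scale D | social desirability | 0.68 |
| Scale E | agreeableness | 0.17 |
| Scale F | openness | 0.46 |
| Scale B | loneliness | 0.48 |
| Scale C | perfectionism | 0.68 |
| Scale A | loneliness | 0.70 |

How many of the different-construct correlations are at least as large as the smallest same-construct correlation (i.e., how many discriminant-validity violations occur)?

2

Convergent (same construct = loneliness): Scale B, Scale A.
Smallest convergent = 0.48. Discriminant values: 0.68, 0.17, 0.46, 0.68; count ≥ 0.48 → 2.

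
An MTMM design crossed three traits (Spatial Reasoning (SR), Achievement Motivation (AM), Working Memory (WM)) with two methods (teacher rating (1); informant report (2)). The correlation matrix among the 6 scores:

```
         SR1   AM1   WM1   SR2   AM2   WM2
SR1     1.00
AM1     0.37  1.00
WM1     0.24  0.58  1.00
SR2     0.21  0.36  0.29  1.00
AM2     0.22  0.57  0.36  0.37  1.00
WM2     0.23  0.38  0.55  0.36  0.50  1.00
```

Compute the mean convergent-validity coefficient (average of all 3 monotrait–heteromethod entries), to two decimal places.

0.44

Convergent values: 0.21, 0.57, 0.55; mean = 1.33/3 = 0.44.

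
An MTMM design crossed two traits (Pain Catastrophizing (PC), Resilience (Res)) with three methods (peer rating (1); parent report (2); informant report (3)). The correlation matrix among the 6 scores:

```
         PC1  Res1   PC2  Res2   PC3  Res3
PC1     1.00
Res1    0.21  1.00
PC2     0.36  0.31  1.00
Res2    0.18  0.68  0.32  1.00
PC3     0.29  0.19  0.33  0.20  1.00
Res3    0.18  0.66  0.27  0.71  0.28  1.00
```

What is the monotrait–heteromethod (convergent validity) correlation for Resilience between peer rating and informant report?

Same trait (Res), different methods: r(Res1, Res3) = 0.66.

0.66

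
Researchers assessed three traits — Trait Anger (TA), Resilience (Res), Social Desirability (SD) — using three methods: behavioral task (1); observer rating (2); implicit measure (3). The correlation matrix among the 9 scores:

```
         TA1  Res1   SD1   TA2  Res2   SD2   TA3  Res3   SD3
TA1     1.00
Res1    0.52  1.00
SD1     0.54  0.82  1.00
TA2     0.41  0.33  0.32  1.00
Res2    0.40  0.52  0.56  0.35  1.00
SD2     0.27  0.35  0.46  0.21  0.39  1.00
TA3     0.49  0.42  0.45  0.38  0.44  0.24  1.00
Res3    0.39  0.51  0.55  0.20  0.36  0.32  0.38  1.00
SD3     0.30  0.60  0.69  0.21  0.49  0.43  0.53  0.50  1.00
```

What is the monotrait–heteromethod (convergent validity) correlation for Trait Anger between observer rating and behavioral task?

0.41

Same trait (TA), different methods: r(TA2, TA1) = 0.41.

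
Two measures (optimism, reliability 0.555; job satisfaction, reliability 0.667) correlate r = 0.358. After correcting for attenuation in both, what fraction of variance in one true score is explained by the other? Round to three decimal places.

Disattenuated r = 0.358 / √(0.555 × 0.667) = 0.358 / 0.6084 = 0.5884.
Shared true-score variance = 0.5884² = 0.3462 ≈ 0.346.

0.346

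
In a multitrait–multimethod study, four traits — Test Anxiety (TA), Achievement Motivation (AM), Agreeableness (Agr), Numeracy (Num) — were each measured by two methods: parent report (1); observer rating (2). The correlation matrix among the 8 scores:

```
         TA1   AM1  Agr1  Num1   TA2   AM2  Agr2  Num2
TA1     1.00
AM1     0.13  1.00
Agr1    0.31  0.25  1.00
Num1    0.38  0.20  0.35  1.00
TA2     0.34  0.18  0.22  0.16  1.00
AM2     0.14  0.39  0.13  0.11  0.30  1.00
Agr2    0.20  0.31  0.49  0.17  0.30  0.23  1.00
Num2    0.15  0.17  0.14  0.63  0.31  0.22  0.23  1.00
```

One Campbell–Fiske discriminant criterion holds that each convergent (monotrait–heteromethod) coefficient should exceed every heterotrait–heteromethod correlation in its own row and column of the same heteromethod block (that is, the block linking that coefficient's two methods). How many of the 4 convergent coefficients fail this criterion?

0

Each convergent coefficient versus the relevant comparison correlations:
TA (methods 1·2): 0.34 vs {0.14, 0.18, 0.20, 0.22, 0.15, 0.16} → pass.
AM (methods 1·2): 0.39 vs {0.18, 0.14, 0.31, 0.13, 0.17, 0.11} → pass.
Agr (methods 1·2): 0.49 vs {0.22, 0.20, 0.13, 0.31, 0.14, 0.17} → pass.
Num (methods 1·2): 0.63 vs {0.16, 0.15, 0.11, 0.17, 0.17, 0.14} → pass.
0 of 4 fail.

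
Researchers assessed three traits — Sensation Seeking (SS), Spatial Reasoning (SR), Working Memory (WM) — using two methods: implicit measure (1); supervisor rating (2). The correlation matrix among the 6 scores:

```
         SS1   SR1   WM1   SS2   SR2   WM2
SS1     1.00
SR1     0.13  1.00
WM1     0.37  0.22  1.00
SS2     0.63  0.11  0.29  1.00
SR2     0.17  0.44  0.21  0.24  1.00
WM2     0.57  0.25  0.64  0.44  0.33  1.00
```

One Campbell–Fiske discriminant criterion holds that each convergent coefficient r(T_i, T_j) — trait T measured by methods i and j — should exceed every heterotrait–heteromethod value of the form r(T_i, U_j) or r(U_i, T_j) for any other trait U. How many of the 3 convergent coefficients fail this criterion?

Each convergent coefficient versus the relevant comparison correlations:
SS (methods 1·2): 0.63 vs {0.17, 0.11, 0.57, 0.29} → pass.
SR (methods 1·2): 0.44 vs {0.11, 0.17, 0.25, 0.21} → pass.
WM (methods 1·2): 0.64 vs {0.29, 0.57, 0.21, 0.25} → pass.
0 of 3 fail.

0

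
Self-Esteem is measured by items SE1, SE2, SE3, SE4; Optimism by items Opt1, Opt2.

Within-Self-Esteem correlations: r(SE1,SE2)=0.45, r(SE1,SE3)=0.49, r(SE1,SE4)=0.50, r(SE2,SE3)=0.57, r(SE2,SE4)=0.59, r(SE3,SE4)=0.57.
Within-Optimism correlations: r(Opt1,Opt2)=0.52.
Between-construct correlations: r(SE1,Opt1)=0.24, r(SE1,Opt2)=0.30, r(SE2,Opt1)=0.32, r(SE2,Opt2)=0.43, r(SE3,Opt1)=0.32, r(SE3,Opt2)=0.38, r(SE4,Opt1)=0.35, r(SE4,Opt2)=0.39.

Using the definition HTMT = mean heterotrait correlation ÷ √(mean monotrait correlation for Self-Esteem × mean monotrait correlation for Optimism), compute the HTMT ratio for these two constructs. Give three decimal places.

0.651

Mean heterotrait r = 2.73/8 = 0.3413.
Mean within-SE = 3.17/6 = 0.5283; mean within-Opt = 0.52/1 = 0.5200.
Geometric mean = √(0.5283 × 0.5200) = 0.5241.
HTMT = 0.3413 / 0.5241 = 0.651.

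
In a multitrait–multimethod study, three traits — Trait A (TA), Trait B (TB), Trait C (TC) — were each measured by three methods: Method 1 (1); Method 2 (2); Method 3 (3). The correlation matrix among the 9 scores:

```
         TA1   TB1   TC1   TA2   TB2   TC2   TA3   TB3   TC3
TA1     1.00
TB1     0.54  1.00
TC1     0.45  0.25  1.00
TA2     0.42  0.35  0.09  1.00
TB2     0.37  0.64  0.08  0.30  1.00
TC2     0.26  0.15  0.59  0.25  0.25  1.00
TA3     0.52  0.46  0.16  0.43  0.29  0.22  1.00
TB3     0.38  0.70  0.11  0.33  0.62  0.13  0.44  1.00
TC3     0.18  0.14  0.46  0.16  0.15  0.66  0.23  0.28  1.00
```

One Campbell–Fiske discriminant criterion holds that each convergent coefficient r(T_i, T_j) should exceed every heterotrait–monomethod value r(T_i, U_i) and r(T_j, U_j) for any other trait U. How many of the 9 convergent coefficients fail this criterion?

3

Convergent coefficients and their comparison sets:
TA (methods 1·2): 0.42 vs {0.54, 0.30, 0.45, 0.25} → fail.
TA (methods 1·3): 0.52 vs {0.54, 0.44, 0.45, 0.23} → fail.
TA (methods 2·3): 0.43 vs {0.30, 0.44, 0.25, 0.23} → fail.
TB (methods 1·2): 0.64 vs {0.54, 0.30, 0.25, 0.25} → pass.
TB (methods 1·3): 0.70 vs {0.54, 0.44, 0.25, 0.28} → pass.
TB (methods 2·3): 0.62 vs {0.30, 0.44, 0.25, 0.28} → pass.
TC (methods 1·2): 0.59 vs {0.45, 0.25, 0.25, 0.25} → pass.
TC (methods 1·3): 0.46 vs {0.45, 0.23, 0.25, 0.28} → pass.
TC (methods 2·3): 0.66 vs {0.25, 0.23, 0.25, 0.28} → pass.
3 of 9 fail.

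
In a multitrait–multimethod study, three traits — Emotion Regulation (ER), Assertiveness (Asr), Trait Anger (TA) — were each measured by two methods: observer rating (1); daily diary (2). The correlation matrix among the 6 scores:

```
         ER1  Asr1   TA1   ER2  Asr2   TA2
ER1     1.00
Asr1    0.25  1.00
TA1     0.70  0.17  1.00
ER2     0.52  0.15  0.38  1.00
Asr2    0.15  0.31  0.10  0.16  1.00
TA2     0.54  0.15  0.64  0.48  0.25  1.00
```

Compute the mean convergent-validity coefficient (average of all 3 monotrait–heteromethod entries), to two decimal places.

0.49

Convergent values: 0.52, 0.31, 0.64; mean = 1.47/3 = 0.49.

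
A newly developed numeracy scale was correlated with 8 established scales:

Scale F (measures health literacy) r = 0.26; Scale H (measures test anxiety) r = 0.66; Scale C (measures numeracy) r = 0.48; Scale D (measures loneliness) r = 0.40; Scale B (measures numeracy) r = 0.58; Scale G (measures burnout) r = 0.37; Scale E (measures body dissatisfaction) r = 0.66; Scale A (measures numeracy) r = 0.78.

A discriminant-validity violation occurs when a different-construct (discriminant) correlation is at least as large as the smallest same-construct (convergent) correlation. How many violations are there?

Convergent (same construct = numeracy): Scale C, Scale B, Scale A.
Smallest convergent = 0.48. Discriminant values: 0.26, 0.66, 0.40, 0.37, 0.66; count ≥ 0.48 → 2.

2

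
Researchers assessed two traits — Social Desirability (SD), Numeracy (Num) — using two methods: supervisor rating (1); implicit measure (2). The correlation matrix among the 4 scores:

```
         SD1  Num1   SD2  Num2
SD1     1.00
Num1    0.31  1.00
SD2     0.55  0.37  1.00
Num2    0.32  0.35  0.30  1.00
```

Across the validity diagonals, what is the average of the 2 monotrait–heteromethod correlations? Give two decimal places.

0.45

Convergent values: 0.55, 0.35; mean = 0.90/2 = 0.45.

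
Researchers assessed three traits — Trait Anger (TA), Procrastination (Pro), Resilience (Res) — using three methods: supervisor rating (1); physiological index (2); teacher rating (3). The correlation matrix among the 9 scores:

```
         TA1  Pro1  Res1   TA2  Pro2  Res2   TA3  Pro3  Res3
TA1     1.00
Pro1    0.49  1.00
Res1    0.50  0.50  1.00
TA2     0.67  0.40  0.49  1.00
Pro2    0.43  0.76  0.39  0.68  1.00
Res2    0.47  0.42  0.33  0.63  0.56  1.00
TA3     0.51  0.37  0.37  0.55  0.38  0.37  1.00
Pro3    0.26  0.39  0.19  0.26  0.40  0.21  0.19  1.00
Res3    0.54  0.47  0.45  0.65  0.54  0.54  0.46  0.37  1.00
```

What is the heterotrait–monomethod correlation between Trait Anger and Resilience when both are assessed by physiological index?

Different traits, same method: r(TA2, Res2) = 0.63.

0.63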